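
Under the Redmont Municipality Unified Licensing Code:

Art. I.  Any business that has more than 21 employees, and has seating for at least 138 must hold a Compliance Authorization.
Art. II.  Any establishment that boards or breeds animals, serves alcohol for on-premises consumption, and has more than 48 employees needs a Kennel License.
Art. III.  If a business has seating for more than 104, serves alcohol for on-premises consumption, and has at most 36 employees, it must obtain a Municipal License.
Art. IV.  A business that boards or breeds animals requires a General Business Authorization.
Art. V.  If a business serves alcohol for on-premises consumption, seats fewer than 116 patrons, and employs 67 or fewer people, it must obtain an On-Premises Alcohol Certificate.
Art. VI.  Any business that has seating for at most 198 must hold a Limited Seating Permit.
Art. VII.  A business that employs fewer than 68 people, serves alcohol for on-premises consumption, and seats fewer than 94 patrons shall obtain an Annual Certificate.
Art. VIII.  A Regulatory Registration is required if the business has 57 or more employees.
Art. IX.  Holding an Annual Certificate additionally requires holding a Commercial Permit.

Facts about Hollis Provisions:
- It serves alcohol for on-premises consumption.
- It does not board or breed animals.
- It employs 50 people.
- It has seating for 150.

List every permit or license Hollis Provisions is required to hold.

Compliance Authorization, Limited Seating Permit

Art. I. employees 50 > 21; seating 150 ≥ 138 → Compliance Authorization required.
Art. II. does not board or breed animals; serves alcohol for on-premises consumption; employees 50 > 48 → Kennel License not required.
Art. III. seating 150 > 104; serves alcohol for on-premises consumption; employees 50 > 36 → Municipal License not required.
Art. IV. does not board or breed animals → General Business Authorization not required.
Art. V. serves alcohol for on-premises consumption; seating 150 ≥ 116; employees 50 ≤ 67 → On-Premises Alcohol Certificate not required.
Art. VI. seating 150 ≤ 198 → Limited Seating Permit required.
Art. VII. employees 50 < 68; serves alcohol for on-premises consumption; seating 150 ≥ 94 → Annual Certificate not required.
Art. VIII. employees 50 < 57 → Regulatory Registration not required.
Art. IX. Annual Certificate is not required → no effect.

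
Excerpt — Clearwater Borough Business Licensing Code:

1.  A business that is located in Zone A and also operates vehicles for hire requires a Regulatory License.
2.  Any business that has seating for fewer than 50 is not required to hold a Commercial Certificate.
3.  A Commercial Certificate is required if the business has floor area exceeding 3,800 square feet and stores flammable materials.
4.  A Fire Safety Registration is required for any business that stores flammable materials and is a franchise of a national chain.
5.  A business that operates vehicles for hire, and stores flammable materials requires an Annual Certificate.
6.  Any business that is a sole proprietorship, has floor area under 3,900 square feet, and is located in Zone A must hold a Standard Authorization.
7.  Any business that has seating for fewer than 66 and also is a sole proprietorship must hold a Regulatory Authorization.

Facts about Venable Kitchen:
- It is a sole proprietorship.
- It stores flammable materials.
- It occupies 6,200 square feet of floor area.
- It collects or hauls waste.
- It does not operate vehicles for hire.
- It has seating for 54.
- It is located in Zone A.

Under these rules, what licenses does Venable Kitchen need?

1. is located in Zone A; does not operate vehicles for hire → Regulatory License not required.
2. seating 54 ≥ 50 → Commercial Certificate exemption does not apply.
3. floor area 6,200 square feet > 3,800 square feet; stores flammable materials → Commercial Certificate required.
4. stores flammable materials; is a sole proprietorship (not: is a franchise of a national chain) → Fire Safety Registration not required.
5. does not operate vehicles for hire; stores flammable materials → Annual Certificate not required.
6. is a sole proprietorship; floor area 6,200 square feet ≥ 3,900 square feet; is located in Zone A → Standard Authorization not required.
7. seating 54 < 66; is a sole proprietorship → Regulatory Authorization required.

Commercial Certificate, Regulatory Authorization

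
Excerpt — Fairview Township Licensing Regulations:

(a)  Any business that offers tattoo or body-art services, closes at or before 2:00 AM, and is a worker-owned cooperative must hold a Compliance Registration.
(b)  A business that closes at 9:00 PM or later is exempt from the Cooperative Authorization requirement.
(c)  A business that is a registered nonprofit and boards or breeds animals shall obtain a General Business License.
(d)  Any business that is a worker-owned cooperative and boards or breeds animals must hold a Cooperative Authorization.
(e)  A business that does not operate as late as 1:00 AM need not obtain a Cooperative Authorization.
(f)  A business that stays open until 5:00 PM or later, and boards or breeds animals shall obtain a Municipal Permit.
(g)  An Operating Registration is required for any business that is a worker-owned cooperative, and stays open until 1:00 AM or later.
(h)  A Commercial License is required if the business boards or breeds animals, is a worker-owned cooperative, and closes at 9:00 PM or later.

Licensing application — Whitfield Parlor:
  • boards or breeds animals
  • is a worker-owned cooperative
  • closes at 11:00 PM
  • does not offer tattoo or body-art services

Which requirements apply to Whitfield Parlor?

Commercial License, Municipal Permit

(a) does not offer tattoo or body-art services; closes 11:00 PM, at/before 2:00 AM; is a worker-owned cooperative → Compliance Registration not required.
(b) closes 11:00 PM, after 9:00 PM → exempt from Cooperative Authorization.
(c) is a worker-owned cooperative (not: is a registered nonprofit); boards or breeds animals → General Business License not required.
(d) is a worker-owned cooperative; boards or breeds animals → Cooperative Authorization required.
(e) closes 11:00 PM, at/before 1:00 AM → exempt from Cooperative Authorization.
(f) closes 11:00 PM, after 5:00 PM; boards or breeds animals → Municipal Permit required.
(g) is a worker-owned cooperative; closes 11:00 PM, at/before 1:00 AM → Operating Registration not required.
(h) boards or breeds animals; is a worker-owned cooperative; closes 11:00 PM, after 9:00 PM → Commercial License required.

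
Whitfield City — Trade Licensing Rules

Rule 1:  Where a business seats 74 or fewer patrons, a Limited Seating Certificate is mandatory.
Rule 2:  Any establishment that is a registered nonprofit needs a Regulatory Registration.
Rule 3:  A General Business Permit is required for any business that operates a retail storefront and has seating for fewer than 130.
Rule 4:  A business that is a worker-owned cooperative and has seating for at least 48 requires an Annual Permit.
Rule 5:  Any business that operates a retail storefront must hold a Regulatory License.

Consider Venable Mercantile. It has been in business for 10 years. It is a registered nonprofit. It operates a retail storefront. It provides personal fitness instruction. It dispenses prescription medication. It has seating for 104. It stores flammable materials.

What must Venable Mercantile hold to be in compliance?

Rule 1: seating 104 > 74 → Limited Seating Certificate not required.
Rule 2: is a registered nonprofit → Regulatory Registration required.
Rule 3: operates a retail storefront; seating 104 < 130 → General Business Permit required.
Rule 4: is a registered nonprofit (not: is a worker-owned cooperative); seating 104 ≥ 48 → Annual Permit not required.
Rule 5: operates a retail storefront → Regulatory License required.

General Business Permit, Regulatory License, Regulatory Registration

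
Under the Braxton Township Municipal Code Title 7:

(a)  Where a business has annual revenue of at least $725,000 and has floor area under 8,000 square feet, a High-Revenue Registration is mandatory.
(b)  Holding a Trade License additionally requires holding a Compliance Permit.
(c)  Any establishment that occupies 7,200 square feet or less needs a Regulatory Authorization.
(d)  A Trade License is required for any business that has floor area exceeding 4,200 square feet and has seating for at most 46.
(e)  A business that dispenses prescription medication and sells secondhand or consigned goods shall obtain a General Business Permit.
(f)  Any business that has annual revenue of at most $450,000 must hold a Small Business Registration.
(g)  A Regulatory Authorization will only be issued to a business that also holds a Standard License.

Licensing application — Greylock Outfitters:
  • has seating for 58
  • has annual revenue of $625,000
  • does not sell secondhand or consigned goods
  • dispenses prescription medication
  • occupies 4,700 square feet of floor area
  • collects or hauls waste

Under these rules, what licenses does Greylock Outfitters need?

(a) revenue $625,000 < $725,000; floor area 4,700 square feet < 8,000 square feet → High-Revenue Registration not required.
(b) Trade License is not required → no effect.
(c) floor area 4,700 square feet ≤ 7,200 square feet → Regulatory Authorization required.
(d) floor area 4,700 square feet > 4,200 square feet; seating 58 > 46 → Trade License not required.
(e) dispenses prescription medication; does not sell secondhand or consigned goods → General Business Permit not required.
(f) revenue $625,000 > $450,000 → Small Business Registration not required.
(g) Regulatory Authorization is required → Standard License also required.

Regulatory Authorization, Standard License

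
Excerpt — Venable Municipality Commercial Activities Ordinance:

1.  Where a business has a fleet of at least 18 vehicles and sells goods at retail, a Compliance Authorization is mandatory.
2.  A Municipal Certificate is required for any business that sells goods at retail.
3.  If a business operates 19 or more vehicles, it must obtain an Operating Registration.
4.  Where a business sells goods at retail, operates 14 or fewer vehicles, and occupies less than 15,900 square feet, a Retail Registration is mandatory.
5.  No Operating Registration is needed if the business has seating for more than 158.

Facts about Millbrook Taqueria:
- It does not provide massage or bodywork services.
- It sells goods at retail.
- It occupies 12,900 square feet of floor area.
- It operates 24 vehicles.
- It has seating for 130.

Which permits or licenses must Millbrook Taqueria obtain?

1. vehicles 24 ≥ 18; sells goods at retail → Compliance Authorization required.
2. sells goods at retail → Municipal Certificate required.
3. vehicles 24 ≥ 19 → Operating Registration required.
4. sells goods at retail; vehicles 24 > 14; floor area 12,900 square feet < 15,900 square feet → Retail Registration not required.
5. seating 130 ≤ 158 → Operating Registration exemption does not apply.

Compliance Authorization, Municipal Certificate, Operating Registration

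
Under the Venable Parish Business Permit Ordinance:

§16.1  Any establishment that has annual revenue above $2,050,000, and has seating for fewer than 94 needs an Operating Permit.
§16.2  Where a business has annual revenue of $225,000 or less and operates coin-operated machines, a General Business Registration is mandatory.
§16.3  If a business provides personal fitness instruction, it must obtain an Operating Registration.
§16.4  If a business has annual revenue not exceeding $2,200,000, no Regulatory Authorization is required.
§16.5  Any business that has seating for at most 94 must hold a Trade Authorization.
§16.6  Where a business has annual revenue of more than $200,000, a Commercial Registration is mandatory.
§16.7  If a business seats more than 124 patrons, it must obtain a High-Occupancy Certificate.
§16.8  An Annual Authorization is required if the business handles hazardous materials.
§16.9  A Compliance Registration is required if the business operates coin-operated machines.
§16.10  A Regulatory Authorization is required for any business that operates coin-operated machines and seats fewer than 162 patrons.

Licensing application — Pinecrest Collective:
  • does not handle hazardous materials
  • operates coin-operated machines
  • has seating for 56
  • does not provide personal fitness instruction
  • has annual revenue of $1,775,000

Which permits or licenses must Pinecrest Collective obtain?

Commercial Registration, Compliance Registration, Trade Authorization

§16.1 revenue $1,775,000 ≤ $2,050,000; seating 56 < 94 → Operating Permit not required.
§16.2 revenue $1,775,000 > $225,000; operates coin-operated machines → General Business Registration not required.
§16.3 does not provide personal fitness instruction → Operating Registration not required.
§16.4 revenue $1,775,000 ≤ $2,200,000 → exempt from Regulatory Authorization.
§16.5 seating 56 ≤ 94 → Trade Authorization required.
§16.6 revenue $1,775,000 > $200,000 → Commercial Registration required.
§16.7 seating 56 ≤ 124 → High-Occupancy Certificate not required.
§16.8 does not handle hazardous materials → Annual Authorization not required.
§16.9 operates coin-operated machines → Compliance Registration required.
§16.10 operates coin-operated machines; seating 56 < 162 → Regulatory Authorization required.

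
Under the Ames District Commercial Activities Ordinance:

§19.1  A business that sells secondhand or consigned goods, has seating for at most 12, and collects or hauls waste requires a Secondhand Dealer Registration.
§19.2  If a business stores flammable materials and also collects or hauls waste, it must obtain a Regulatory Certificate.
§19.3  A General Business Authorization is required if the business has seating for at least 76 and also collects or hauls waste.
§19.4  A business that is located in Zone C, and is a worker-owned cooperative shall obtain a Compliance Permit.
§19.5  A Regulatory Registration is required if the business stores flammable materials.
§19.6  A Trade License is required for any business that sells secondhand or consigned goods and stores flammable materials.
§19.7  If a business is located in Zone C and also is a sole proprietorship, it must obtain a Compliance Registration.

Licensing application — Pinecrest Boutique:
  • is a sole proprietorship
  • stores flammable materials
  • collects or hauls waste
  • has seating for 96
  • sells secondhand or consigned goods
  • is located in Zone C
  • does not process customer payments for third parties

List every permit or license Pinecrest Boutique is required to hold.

Compliance Registration, General Business Authorization, Regulatory Certificate, Regulatory Registration, Trade License

§19.1 sells secondhand or consigned goods; seating 96 > 12; collects or hauls waste → Secondhand Dealer Registration not required.
§19.2 stores flammable materials; collects or hauls waste → Regulatory Certificate required.
§19.3 seating 96 ≥ 76; collects or hauls waste → General Business Authorization required.
§19.4 is located in Zone C; is a sole proprietorship (not: is a worker-owned cooperative) → Compliance Permit not required.
§19.5 stores flammable materials → Regulatory Registration required.
§19.6 sells secondhand or consigned goods; stores flammable materials → Trade License required.
§19.7 is located in Zone C; is a sole proprietorship → Compliance Registration required.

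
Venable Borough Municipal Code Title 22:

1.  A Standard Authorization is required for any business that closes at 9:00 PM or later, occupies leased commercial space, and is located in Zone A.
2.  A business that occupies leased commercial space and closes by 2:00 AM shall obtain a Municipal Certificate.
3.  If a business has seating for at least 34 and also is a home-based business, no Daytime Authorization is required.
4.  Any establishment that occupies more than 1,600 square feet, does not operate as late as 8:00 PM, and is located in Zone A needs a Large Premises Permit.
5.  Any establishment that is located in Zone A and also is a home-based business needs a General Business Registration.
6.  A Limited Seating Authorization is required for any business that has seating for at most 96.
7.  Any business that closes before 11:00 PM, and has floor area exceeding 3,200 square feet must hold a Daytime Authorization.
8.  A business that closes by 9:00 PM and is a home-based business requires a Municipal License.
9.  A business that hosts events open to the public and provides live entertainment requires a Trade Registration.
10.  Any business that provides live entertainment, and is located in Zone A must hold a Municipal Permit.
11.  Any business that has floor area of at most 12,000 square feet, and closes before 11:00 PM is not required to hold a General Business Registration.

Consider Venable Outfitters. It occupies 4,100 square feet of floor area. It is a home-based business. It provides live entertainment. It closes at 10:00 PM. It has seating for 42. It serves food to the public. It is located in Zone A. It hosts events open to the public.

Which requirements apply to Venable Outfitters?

Limited Seating Authorization, Municipal Permit, Trade Registration

1. closes 10:00 PM, after 9:00 PM; is a home-based business (not: occupies leased commercial space); is located in Zone A → Standard Authorization not required.
2. is a home-based business (not: occupies leased commercial space); closes 10:00 PM, at/before 2:00 AM → Municipal Certificate not required.
3. seating 42 ≥ 34; is a home-based business → exempt from Daytime Authorization.
4. floor area 4,100 square feet > 1,600 square feet; closes 10:00 PM, after 8:00 PM; is located in Zone A → Large Premises Permit not required.
5. is located in Zone A; is a home-based business → General Business Registration required.
6. seating 42 ≤ 96 → Limited Seating Authorization required.
7. closes 10:00 PM, at/before 11:00 PM; floor area 4,100 square feet > 3,200 square feet → Daytime Authorization required.
8. closes 10:00 PM, after 9:00 PM; is a home-based business → Municipal License not required.
9. hosts events open to the public; provides live entertainment → Trade Registration required.
10. provides live entertainment; is located in Zone A → Municipal Permit required.
11. floor area 4,100 square feet ≤ 12,000 square feet; closes 10:00 PM, at/before 11:00 PM → exempt from General Business Registration.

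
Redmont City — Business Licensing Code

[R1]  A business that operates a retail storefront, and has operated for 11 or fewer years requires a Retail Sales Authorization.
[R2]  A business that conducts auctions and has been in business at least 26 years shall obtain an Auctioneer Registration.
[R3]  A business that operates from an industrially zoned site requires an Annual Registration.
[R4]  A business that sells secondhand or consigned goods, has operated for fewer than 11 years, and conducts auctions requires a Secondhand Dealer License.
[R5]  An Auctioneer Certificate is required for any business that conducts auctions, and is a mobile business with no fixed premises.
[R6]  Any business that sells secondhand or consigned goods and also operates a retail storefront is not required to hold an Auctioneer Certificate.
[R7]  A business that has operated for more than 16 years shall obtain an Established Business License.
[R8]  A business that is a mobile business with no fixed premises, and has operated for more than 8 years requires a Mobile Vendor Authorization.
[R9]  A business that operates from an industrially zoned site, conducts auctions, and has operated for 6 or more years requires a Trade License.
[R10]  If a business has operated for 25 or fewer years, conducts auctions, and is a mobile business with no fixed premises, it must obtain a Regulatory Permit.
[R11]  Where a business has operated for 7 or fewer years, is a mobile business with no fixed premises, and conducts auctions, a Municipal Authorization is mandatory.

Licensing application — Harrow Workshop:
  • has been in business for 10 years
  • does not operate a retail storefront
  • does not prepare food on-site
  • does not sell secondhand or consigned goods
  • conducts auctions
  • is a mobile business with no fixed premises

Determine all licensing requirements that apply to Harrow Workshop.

[R1] does not operate a retail storefront; years in business 10 ≤ 11 → Retail Sales Authorization not required.
[R2] conducts auctions; years in business 10 < 26 → Auctioneer Registration not required.
[R3] is a mobile business with no fixed premises (not: operates from an industrially zoned site) → Annual Registration not required.
[R4] does not sell secondhand or consigned goods; years in business 10 < 11; conducts auctions → Secondhand Dealer License not required.
[R5] conducts auctions; is a mobile business with no fixed premises → Auctioneer Certificate required.
[R6] does not sell secondhand or consigned goods; does not operate a retail storefront → Auctioneer Certificate exemption does not apply.
[R7] years in business 10 ≤ 16 → Established Business License not required.
[R8] is a mobile business with no fixed premises; years in business 10 > 8 → Mobile Vendor Authorization required.
[R9] is a mobile business with no fixed premises (not: operates from an industrially zoned site); conducts auctions; years in business 10 ≥ 6 → Trade License not required.
[R10] years in business 10 ≤ 25; conducts auctions; is a mobile business with no fixed premises → Regulatory Permit required.
[R11] years in business 10 > 7; is a mobile business with no fixed premises; conducts auctions → Municipal Authorization not required.

Auctioneer Certificate, Mobile Vendor Authorization, Regulatory Permit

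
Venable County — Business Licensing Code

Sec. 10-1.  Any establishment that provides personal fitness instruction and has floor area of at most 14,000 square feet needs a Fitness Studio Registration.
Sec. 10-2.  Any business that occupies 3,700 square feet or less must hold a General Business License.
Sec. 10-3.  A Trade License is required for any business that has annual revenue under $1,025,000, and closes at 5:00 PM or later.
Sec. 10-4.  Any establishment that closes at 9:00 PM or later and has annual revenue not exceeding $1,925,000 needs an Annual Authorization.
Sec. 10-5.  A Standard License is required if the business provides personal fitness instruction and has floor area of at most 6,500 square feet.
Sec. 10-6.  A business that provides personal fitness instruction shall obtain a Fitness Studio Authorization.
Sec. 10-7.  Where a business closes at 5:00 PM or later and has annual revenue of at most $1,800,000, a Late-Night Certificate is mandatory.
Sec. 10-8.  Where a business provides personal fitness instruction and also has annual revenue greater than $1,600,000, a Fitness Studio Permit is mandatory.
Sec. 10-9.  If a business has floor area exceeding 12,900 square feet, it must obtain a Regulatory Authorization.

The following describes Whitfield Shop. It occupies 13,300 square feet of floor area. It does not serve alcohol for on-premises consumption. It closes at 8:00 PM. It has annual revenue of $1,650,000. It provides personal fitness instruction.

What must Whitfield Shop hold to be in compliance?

Sec. 10-1. provides personal fitness instruction; floor area 13,300 square feet ≤ 14,000 square feet → Fitness Studio Registration required.
Sec. 10-2. floor area 13,300 square feet > 3,700 square feet → General Business License not required.
Sec. 10-3. revenue $1,650,000 ≥ $1,025,000; closes 8:00 PM, after 5:00 PM → Trade License not required.
Sec. 10-4. closes 8:00 PM, at/before 9:00 PM; revenue $1,650,000 ≤ $1,925,000 → Annual Authorization not required.
Sec. 10-5. provides personal fitness instruction; floor area 13,300 square feet > 6,500 square feet → Standard License not required.
Sec. 10-6. provides personal fitness instruction → Fitness Studio Authorization required.
Sec. 10-7. closes 8:00 PM, after 5:00 PM; revenue $1,650,000 ≤ $1,800,000 → Late-Night Certificate required.
Sec. 10-8. provides personal fitness instruction; revenue $1,650,000 > $1,600,000 → Fitness Studio Permit required.
Sec. 10-9. floor area 13,300 square feet > 12,900 square feet → Regulatory Authorization required.

Fitness Studio Authorization, Fitness Studio Permit, Fitness Studio Registration, Late-Night Certificate, Regulatory Authorization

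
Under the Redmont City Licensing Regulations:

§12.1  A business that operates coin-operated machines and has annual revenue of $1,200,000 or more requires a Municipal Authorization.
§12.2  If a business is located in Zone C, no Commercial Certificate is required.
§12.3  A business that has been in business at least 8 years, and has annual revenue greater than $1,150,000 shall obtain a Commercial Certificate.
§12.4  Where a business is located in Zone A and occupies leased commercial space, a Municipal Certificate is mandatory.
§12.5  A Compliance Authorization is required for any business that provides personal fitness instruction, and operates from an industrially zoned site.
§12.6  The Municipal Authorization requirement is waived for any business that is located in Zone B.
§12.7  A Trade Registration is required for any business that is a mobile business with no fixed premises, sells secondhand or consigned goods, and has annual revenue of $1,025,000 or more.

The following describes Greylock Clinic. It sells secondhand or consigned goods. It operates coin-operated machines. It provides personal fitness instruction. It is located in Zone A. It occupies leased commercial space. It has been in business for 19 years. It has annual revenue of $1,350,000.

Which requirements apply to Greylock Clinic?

§12.1 operates coin-operated machines; revenue $1,350,000 ≥ $1,200,000 → Municipal Authorization required.
§12.2 is located in Zone A (not: is located in Zone C) → Commercial Certificate exemption does not apply.
§12.3 years in business 19 ≥ 8; revenue $1,350,000 > $1,150,000 → Commercial Certificate required.
§12.4 is located in Zone A; occupies leased commercial space → Municipal Certificate required.
§12.5 provides personal fitness instruction; occupies leased commercial space (not: operates from an industrially zoned site) → Compliance Authorization not required.
§12.6 is located in Zone A (not: is located in Zone B) → Municipal Authorization exemption does not apply.
§12.7 occupies leased commercial space (not: is a mobile business with no fixed premises); sells secondhand or consigned goods; revenue $1,350,000 ≥ $1,025,000 → Trade Registration not required.

Commercial Certificate, Municipal Authorization, Municipal Certificate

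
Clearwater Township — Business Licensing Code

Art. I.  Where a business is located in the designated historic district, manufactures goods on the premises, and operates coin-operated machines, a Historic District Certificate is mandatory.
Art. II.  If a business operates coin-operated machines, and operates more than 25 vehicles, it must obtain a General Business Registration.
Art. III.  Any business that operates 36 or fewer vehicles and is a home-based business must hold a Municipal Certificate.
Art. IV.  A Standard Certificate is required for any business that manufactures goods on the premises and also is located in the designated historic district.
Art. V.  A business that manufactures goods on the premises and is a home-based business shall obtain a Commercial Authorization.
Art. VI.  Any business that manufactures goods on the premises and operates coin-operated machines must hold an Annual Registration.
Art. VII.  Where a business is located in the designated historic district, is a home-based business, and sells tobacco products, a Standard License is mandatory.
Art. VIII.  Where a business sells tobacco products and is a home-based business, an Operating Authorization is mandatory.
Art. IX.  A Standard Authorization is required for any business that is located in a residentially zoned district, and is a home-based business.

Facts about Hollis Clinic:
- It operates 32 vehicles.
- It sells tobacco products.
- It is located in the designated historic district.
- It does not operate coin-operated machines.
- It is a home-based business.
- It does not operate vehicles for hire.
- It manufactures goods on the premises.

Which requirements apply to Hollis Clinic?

Commercial Authorization, Municipal Certificate, Operating Authorization, Standard Certificate, Standard License

Art. I. is located in the designated historic district; manufactures goods on the premises; does not operate coin-operated machines → Historic District Certificate not required.
Art. II. does not operate coin-operated machines; vehicles 32 > 25 → General Business Registration not required.
Art. III. vehicles 32 ≤ 36; is a home-based business → Municipal Certificate required.
Art. IV. manufactures goods on the premises; is located in the designated historic district → Standard Certificate required.
Art. V. manufactures goods on the premises; is a home-based business → Commercial Authorization required.
Art. VI. manufactures goods on the premises; does not operate coin-operated machines → Annual Registration not required.
Art. VII. is located in the designated historic district; is a home-based business; sells tobacco products → Standard License required.
Art. VIII. sells tobacco products; is a home-based business → Operating Authorization required.
Art. IX. is located in the designated historic district (not: is located in a residentially zoned district); is a home-based business → Standard Authorization not required.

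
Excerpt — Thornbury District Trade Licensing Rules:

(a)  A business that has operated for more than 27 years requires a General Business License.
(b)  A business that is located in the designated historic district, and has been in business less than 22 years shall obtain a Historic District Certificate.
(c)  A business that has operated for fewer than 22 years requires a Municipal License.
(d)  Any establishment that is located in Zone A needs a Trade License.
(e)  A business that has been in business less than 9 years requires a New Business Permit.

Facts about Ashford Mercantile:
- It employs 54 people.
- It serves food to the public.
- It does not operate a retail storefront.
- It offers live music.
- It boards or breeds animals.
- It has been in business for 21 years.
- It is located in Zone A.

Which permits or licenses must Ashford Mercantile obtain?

(a) years in business 21 ≤ 27 → General Business License not required.
(b) is located in Zone A (not: is located in the designated historic district); years in business 21 < 22 → Historic District Certificate not required.
(c) years in business 21 < 22 → Municipal License required.
(d) is located in Zone A → Trade License required.
(e) years in business 21 ≥ 9 → New Business Permit not required.

Municipal License, Trade License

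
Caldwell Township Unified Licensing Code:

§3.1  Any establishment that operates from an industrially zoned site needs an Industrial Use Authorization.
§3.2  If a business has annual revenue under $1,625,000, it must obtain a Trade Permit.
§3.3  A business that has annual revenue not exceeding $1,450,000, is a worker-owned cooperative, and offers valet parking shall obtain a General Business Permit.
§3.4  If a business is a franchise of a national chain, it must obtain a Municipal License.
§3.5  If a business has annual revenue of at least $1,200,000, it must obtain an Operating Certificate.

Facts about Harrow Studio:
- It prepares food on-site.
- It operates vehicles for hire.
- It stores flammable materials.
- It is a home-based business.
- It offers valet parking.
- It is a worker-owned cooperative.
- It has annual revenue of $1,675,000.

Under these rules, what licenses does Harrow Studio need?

Operating Certificate

§3.1 is a home-based business (not: operates from an industrially zoned site) → Industrial Use Authorization not required.
§3.2 revenue $1,675,000 ≥ $1,625,000 → Trade Permit not required.
§3.3 revenue $1,675,000 > $1,450,000; is a worker-owned cooperative; offers valet parking → General Business Permit not required.
§3.4 is a worker-owned cooperative (not: is a franchise of a national chain) → Municipal License not required.
§3.5 revenue $1,675,000 ≥ $1,200,000 → Operating Certificate required.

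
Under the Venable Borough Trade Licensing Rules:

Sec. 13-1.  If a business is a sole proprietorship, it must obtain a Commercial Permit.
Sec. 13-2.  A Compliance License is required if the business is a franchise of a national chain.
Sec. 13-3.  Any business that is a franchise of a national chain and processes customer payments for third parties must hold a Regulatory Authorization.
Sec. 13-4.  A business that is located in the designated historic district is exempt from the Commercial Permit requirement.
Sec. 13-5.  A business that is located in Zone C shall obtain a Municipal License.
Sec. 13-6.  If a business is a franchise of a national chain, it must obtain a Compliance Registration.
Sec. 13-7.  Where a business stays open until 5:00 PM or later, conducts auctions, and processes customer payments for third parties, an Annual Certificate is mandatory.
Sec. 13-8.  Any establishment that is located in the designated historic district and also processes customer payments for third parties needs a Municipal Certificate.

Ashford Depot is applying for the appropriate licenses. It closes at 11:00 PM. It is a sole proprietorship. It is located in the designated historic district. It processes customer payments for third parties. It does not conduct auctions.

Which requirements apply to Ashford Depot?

Sec. 13-1. is a sole proprietorship → Commercial Permit required.
Sec. 13-2. is a sole proprietorship (not: is a franchise of a national chain) → Compliance License not required.
Sec. 13-3. is a sole proprietorship (not: is a franchise of a national chain); processes customer payments for third parties → Regulatory Authorization not required.
Sec. 13-4. is located in the designated historic district → exempt from Commercial Permit.
Sec. 13-5. is located in the designated historic district (not: is located in Zone C) → Municipal License not required.
Sec. 13-6. is a sole proprietorship (not: is a franchise of a national chain) → Compliance Registration not required.
Sec. 13-7. closes 11:00 PM, after 5:00 PM; does not conduct auctions; processes customer payments for third parties → Annual Certificate not required.
Sec. 13-8. is located in the designated historic district; processes customer payments for third parties → Municipal Certificate required.

Municipal Certificate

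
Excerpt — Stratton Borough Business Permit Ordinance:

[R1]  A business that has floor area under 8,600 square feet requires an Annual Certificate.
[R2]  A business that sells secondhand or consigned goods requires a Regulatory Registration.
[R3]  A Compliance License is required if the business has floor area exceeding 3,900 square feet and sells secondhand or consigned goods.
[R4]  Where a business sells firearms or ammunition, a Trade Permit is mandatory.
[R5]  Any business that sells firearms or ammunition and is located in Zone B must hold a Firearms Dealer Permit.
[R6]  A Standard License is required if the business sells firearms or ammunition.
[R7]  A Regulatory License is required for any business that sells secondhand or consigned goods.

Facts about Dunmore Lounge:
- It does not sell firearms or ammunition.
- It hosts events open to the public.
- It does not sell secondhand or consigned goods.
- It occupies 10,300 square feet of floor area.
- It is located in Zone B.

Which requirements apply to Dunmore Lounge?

None

[R1] floor area 10,300 square feet ≥ 8,600 square feet → Annual Certificate not required.
[R2] does not sell secondhand or consigned goods → Regulatory Registration not required.
[R3] floor area 10,300 square feet > 3,900 square feet; does not sell secondhand or consigned goods → Compliance License not required.
[R4] does not sell firearms or ammunition → Trade Permit not required.
[R5] does not sell firearms or ammunition; is located in Zone B → Firearms Dealer Permit not required.
[R6] does not sell firearms or ammunition → Standard License not required.
[R7] does not sell secondhand or consigned goods → Regulatory License not required.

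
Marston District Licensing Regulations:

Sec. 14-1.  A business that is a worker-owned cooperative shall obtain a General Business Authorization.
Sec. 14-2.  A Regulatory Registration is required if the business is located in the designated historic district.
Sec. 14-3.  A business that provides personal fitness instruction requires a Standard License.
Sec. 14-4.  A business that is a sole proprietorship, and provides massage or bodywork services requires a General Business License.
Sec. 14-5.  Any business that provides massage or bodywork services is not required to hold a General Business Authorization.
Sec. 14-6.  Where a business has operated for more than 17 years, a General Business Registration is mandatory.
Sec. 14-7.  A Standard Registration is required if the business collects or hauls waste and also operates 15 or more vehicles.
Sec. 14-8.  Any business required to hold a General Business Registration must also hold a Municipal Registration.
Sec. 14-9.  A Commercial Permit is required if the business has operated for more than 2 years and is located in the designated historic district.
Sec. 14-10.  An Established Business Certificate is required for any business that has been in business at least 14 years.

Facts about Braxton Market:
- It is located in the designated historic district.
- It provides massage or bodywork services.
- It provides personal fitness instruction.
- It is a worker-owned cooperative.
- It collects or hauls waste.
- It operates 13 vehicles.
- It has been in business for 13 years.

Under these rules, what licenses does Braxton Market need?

Sec. 14-1. is a worker-owned cooperative → General Business Authorization required.
Sec. 14-2. is located in the designated historic district → Regulatory Registration required.
Sec. 14-3. provides personal fitness instruction → Standard License required.
Sec. 14-4. is a worker-owned cooperative (not: is a sole proprietorship); provides massage or bodywork services → General Business License not required.
Sec. 14-5. provides massage or bodywork services → exempt from General Business Authorization.
Sec. 14-6. years in business 13 ≤ 17 → General Business Registration not required.
Sec. 14-7. collects or hauls waste; vehicles 13 < 15 → Standard Registration not required.
Sec. 14-8. General Business Registration is not required → no effect.
Sec. 14-9. years in business 13 > 2; is located in the designated historic district → Commercial Permit required.
Sec. 14-10. years in business 13 < 14 → Established Business Certificate not required.

Commercial Permit, Regulatory Registration, Standard License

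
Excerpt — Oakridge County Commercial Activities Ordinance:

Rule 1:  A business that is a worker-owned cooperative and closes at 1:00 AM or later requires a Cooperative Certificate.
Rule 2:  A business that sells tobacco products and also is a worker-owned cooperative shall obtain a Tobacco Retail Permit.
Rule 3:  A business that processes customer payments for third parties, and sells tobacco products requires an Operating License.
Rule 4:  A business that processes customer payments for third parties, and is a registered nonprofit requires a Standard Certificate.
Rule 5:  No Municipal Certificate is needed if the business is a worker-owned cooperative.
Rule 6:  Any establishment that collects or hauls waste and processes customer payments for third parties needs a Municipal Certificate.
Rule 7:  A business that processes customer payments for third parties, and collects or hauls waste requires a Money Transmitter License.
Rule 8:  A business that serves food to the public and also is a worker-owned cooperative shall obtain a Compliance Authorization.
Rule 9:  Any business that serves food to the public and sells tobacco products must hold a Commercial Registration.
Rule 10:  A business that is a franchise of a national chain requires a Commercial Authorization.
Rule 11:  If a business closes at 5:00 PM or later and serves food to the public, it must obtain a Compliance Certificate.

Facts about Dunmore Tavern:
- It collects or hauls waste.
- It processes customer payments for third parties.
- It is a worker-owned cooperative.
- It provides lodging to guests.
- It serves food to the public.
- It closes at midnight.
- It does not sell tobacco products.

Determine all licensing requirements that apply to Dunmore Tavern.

Compliance Authorization, Compliance Certificate, Money Transmitter License

Rule 1: is a worker-owned cooperative; closes midnight, at/before 1:00 AM → Cooperative Certificate not required.
Rule 2: does not sell tobacco products; is a worker-owned cooperative → Tobacco Retail Permit not required.
Rule 3: processes customer payments for third parties; does not sell tobacco products → Operating License not required.
Rule 4: processes customer payments for third parties; is a worker-owned cooperative (not: is a registered nonprofit) → Standard Certificate not required.
Rule 5: is a worker-owned cooperative → exempt from Municipal Certificate.
Rule 6: collects or hauls waste; processes customer payments for third parties → Municipal Certificate required.
Rule 7: processes customer payments for third parties; collects or hauls waste → Money Transmitter License required.
Rule 8: serves food to the public; is a worker-owned cooperative → Compliance Authorization required.
Rule 9: serves food to the public; does not sell tobacco products → Commercial Registration not required.
Rule 10: is a worker-owned cooperative (not: is a franchise of a national chain) → Commercial Authorization not required.
Rule 11: closes midnight, after 5:00 PM; serves food to the public → Compliance Certificate required.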